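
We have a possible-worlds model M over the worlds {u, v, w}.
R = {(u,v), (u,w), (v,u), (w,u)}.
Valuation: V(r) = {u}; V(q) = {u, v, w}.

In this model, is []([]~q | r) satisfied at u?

At u: []([]~q | r) requires []~q | r at every successor {v, w}.
  []~q | r fails at v, so []([]~q | r) is false at u.
    At v: []~q is false, r is false, so []~q | r is false.
      At v: []~q requires ~q at every successor {u}.
        ~q fails at u, so []~q is false at v.

No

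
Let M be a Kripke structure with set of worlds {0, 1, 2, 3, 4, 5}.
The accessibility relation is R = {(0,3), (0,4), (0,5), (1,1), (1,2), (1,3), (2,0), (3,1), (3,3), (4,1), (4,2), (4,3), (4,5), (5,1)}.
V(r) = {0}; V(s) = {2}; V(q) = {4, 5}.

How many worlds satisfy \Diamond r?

Let φ = \Diamond r. Evaluate φ at each world:
  0 (successors {3, 4, 5}): φ is false.
  1 (successors {1, 2, 3}): φ is false.
  2 (successors {0}): φ is true.
  3 (successors {1, 3}): φ is false.
  4 (successors {1, 2, 3, 5}): φ is false.
  5 (successors {1}): φ is false.
For instance, at 3:
  At 3: \Diamond r requires r at some successor in {1, 3}.
    At 1: r is false.
    At 3: r is false.
  So \Diamond r is false at 3.
Satisfying worlds: {2}

1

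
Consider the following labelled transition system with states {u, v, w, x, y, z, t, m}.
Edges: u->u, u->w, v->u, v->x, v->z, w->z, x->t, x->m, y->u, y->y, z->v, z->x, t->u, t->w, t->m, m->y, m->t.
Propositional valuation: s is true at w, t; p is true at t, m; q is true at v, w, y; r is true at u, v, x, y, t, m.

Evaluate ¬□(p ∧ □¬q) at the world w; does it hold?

Yes

At w: □(p ∧ □¬q) is false, so ¬□(p ∧ □¬q) is true.
  At w: □(p ∧ □¬q) requires p ∧ □¬q at every successor {z}.
    p ∧ □¬q fails at z, so □(p ∧ □¬q) is false at w.
      At z: p is false, □¬q is false, so p ∧ □¬q is false.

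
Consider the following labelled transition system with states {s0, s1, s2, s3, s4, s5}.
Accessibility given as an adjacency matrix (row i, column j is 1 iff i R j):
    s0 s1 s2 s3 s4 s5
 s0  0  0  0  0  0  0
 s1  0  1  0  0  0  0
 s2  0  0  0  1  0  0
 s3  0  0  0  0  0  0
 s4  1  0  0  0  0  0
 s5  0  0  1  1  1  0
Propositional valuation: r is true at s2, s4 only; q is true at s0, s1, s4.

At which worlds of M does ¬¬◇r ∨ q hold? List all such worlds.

s0, s1, s4, s5

Recall that ◇ψ holds at a world iff ψ holds at some accessible world.
Let φ = ¬¬◇r ∨ q. Evaluate φ at each world:
  s0 (successors ∅): φ is true.
  s1 (successors {s1}): φ is true.
  s2 (successors {s3}): φ is false.
  s3 (successors ∅): φ is false.
  s4 (successors {s0}): φ is true.
  s5 (successors {s2, s3, s4}): φ is true.
For instance, at s5:
  At s5: ¬¬◇r is true, q is false, so ¬¬◇r ∨ q is true.
    At s5: ¬◇r is false, so ¬¬◇r is true.
      At s5: ◇r is true, so ¬◇r is false.
Satisfying worlds: {s0, s1, s4, s5}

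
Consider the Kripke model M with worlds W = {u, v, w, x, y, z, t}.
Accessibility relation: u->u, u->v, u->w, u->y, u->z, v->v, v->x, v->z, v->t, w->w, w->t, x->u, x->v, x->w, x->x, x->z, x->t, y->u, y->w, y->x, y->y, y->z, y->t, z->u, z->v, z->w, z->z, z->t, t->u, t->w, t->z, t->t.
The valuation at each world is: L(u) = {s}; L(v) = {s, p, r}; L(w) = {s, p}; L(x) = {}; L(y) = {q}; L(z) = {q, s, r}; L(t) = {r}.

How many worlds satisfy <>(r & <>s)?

Let φ = <>(r & <>s). Evaluate φ at each world:
  u (successors {u, v, w, y, z}): φ is true.
  v (successors {v, x, z, t}): φ is true.
  w (successors {w, t}): φ is true.
  x (successors {u, v, w, x, z, t}): φ is true.
  y (successors {u, w, x, y, z, t}): φ is true.
  z (successors {u, v, w, z, t}): φ is true.
  t (successors {u, w, z, t}): φ is true.
For instance, at u:
  At u: <>(r & <>s) requires r & <>s at some successor in {u, v, w, y, z}.
    r & <>s holds at v, so <>(r & <>s) is true at u.
      At v: r is true, <>s is true, so r & <>s is true.
Satisfying worlds: {u, v, w, x, y, z, t}

7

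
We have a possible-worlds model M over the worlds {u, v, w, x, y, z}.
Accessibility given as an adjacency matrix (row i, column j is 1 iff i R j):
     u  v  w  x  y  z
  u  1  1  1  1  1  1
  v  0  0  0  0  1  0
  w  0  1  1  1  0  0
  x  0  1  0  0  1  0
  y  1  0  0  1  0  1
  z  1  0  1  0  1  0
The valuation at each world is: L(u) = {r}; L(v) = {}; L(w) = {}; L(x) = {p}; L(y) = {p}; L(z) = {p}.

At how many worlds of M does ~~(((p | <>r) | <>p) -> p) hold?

Let φ = ~~(((p | <>r) | <>p) -> p). Evaluate φ at each world:
  u (successors {u, v, w, x, y, z}): φ is false.
  v (successors {y}): φ is false.
  w (successors {v, w, x}): φ is false.
  x (successors {v, y}): φ is true.
  y (successors {u, x, z}): φ is true.
  z (successors {u, w, y}): φ is true.
For instance, at u:
  At u: ~(((p | <>r) | <>p) -> p) is true, so ~~(((p | <>r) | <>p) -> p) is false.
    At u: ((p | <>r) | <>p) -> p is false, so ~(((p | <>r) | <>p) -> p) is true.
      At u: (p | <>r) | <>p is true, p is false, so ((p | <>r) | <>p) -> p is false.
Satisfying worlds: {x, y, z}

3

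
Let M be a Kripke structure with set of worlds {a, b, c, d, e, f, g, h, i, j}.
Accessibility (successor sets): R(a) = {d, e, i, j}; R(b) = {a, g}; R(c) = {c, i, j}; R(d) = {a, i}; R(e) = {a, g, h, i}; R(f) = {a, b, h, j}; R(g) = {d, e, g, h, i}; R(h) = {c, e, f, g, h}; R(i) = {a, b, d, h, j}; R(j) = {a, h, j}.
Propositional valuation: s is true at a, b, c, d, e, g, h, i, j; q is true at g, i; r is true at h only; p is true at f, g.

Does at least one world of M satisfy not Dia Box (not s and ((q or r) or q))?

Let φ = not Dia Box (not s and ((q or r) or q)). Evaluate φ at each world:
  a (successors {d, e, i, j}): φ is true.
  b (successors {a, g}): φ is true.
  c (successors {c, i, j}): φ is true.
  d (successors {a, i}): φ is true.
  e (successors {a, g, h, i}): φ is true.
  f (successors {a, b, h, j}): φ is true.
  g (successors {d, e, g, h, i}): φ is true.
  h (successors {c, e, f, g, h}): φ is true.
  i (successors {a, b, d, h, j}): φ is true.
  j (successors {a, h, j}): φ is true.
Detail at a (witness):
  At a: Dia Box (not s and ((q or r) or q)) is false, so not Dia Box (not s and ((q or r) or q)) is true.
    At a: Dia Box (not s and ((q or r) or q)) requires Box (not s and ((q or r) or q)) at some successor in {d, e, i, j}.
      At d: Box (not s and ((q or r) or q)) is false.
      At e: Box (not s and ((q or r) or q)) is false.
      At i: Box (not s and ((q or r) or q)) is false.
      At j: Box (not s and ((q or r) or q)) is false.
    So Dia Box (not s and ((q or r) or q)) is false at a.

Yes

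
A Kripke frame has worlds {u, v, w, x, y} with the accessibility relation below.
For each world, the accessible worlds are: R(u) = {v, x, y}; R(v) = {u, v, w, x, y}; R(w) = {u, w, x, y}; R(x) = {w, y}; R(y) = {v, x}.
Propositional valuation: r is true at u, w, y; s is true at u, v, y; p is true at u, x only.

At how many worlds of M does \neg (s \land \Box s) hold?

5

Let φ = \neg (s \land \Box s). Evaluate φ at each world:
  u (successors {v, x, y}): φ is true.
  v (successors {u, v, w, x, y}): φ is true.
  w (successors {u, w, x, y}): φ is true.
  x (successors {w, y}): φ is true.
  y (successors {v, x}): φ is true.
For instance, at u:
  At u: s \land \Box s is false, so \neg (s \land \Box s) is true.
    At u: s is true, \Box s is false, so s \land \Box s is false.
      At u: \Box s requires s at every successor {v, x, y}.
        s fails at x, so \Box s is false at u.
Satisfying worlds: {u, v, w, x, y}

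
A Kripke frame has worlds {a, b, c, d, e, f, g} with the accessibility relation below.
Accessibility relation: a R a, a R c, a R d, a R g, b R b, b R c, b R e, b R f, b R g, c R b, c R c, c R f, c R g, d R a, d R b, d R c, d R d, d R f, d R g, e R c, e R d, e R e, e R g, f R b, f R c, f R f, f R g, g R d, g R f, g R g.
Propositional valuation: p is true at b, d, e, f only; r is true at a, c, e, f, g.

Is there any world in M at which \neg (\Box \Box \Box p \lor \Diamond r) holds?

Let φ = \neg (\Box \Box \Box p \lor \Diamond r). Evaluate φ at each world:
  a (successors {a, c, d, g}): φ is false.
  b (successors {b, c, e, f, g}): φ is false.
  c (successors {b, c, f, g}): φ is false.
  d (successors {a, b, c, d, f, g}): φ is false.
  e (successors {c, d, e, g}): φ is false.
  f (successors {b, c, f, g}): φ is false.
  g (successors {d, f, g}): φ is false.
For instance, at d:
  At d: \Box \Box \Box p \lor \Diamond r is true, so \neg (\Box \Box \Box p \lor \Diamond r) is false.
    At d: \Box \Box \Box p is false, \Diamond r is true, so \Box \Box \Box p \lor \Diamond r is true.
      At d: \Box \Box \Box p requires \Box \Box p at every successor {a, b, c, d, f, g}.
        \Box \Box p fails at a, so \Box \Box \Box p is false at d.
      At d: \Diamond r requires r at some successor in {a, b, c, d, f, g}.
        r holds at a, so \Diamond r is true at d.

No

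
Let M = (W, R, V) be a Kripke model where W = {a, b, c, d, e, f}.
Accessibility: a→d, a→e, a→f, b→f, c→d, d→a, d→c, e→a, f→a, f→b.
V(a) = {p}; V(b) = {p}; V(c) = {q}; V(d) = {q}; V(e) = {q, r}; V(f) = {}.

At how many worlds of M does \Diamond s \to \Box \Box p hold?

6

Let φ = \Diamond s \to \Box \Box p. Evaluate φ at each world:
  a (successors {d, e, f}): φ is true.
  b (successors {f}): φ is true.
  c (successors {d}): φ is true.
  d (successors {a, c}): φ is true.
  e (successors {a}): φ is true.
  f (successors {a, b}): φ is true.
For instance, at a:
  At a: \Diamond s is false, \Box \Box p is false, so \Diamond s \to \Box \Box p is true.
    At a: \Diamond s requires s at some successor in {d, e, f}.
      At d: s is false.
      At e: s is false.
      At f: s is false.
    So \Diamond s is false at a.
    At a: \Box \Box p requires \Box p at every successor {d, e, f}.
      \Box p fails at d, so \Box \Box p is false at a.
Satisfying worlds: {a, b, c, d, e, f}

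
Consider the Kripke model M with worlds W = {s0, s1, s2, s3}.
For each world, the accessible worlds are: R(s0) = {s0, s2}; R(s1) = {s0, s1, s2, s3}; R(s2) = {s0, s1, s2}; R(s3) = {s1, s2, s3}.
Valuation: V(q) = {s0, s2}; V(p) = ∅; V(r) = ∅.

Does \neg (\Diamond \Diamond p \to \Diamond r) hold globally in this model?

Let φ = \neg (\Diamond \Diamond p \to \Diamond r). Evaluate φ at each world:
  s0 (successors {s0, s2}): φ is false.
  s1 (successors {s0, s1, s2, s3}): φ is false.
  s2 (successors {s0, s1, s2}): φ is false.
  s3 (successors {s1, s2, s3}): φ is false.
Detail at s0 (counterexample):
  At s0: \Diamond \Diamond p \to \Diamond r is true, so \neg (\Diamond \Diamond p \to \Diamond r) is false.
    At s0: \Diamond \Diamond p is false, \Diamond r is false, so \Diamond \Diamond p \to \Diamond r is true.
      At s0: \Diamond \Diamond p requires \Diamond p at some successor in {s0, s2}.
        At s0: \Diamond p is false.
        At s2: \Diamond p is false.
      So \Diamond \Diamond p is false at s0.
      At s0: \Diamond r requires r at some successor in {s0, s2}.
        At s0: r is false.
        At s2: r is false.
      So \Diamond r is false at s0.

No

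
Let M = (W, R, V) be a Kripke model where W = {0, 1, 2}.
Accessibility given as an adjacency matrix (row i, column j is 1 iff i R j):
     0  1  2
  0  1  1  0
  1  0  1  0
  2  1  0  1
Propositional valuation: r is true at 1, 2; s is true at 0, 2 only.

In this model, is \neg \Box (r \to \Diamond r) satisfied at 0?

No

At 0: \Box (r \to \Diamond r) is true, so \neg \Box (r \to \Diamond r) is false.
  At 0: \Box (r \to \Diamond r) requires r \to \Diamond r at every successor {0, 1}.
      At 0: r is false, \Diamond r is true, so r \to \Diamond r is true.
      At 1: r is true, \Diamond r is true, so r \to \Diamond r is true.
  So \Box (r \to \Diamond r) is true at 0.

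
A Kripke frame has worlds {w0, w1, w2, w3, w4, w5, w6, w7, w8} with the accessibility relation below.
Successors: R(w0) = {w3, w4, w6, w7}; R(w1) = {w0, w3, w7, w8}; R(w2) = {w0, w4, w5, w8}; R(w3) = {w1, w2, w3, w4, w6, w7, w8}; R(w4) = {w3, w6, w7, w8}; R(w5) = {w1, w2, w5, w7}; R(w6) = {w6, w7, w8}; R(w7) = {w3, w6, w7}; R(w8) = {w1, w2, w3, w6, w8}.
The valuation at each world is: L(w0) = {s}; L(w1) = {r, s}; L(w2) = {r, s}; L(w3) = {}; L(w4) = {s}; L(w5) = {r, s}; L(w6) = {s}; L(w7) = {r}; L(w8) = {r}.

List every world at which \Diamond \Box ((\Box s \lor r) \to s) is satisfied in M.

Recall that \Box ψ holds at a world iff ψ holds at every accessible world, and \Diamond ψ holds iff ψ holds at some accessible world.
Let φ = \Diamond \Box ((\Box s \lor r) \to s). Evaluate φ at each world:
  w0 (successors {w3, w4, w6, w7}): φ is false.
  w1 (successors {w0, w3, w7, w8}): φ is false.
  w2 (successors {w0, w4, w5, w8}): φ is false.
  w3 (successors {w1, w2, w3, w4, w6, w7, w8}): φ is false.
  w4 (successors {w3, w6, w7, w8}): φ is false.
  w5 (successors {w1, w2, w5, w7}): φ is false.
  w6 (successors {w6, w7, w8}): φ is false.
  w7 (successors {w3, w6, w7}): φ is false.
  w8 (successors {w1, w2, w3, w6, w8}): φ is false.
For instance, at w7:
  At w7: \Diamond \Box ((\Box s \lor r) \to s) requires \Box ((\Box s \lor r) \to s) at some successor in {w3, w6, w7}.
    At w3: \Box ((\Box s \lor r) \to s) is false.
    At w6: \Box ((\Box s \lor r) \to s) is false.
    At w7: \Box ((\Box s \lor r) \to s) is false.
  So \Diamond \Box ((\Box s \lor r) \to s) is false at w7.
Satisfying worlds: none.

none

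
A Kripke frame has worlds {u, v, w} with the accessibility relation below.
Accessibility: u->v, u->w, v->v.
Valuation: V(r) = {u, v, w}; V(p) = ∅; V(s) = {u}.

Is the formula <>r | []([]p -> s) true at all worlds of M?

Let φ = <>r | []([]p -> s). Evaluate φ at each world:
  u (successors {v, w}): φ is true.
  v (successors {v}): φ is true.
  w (successors ∅): φ is true.
For instance, at u:
  At u: <>r is true, []([]p -> s) is false, so <>r | []([]p -> s) is true.
    At u: <>r requires r at some successor in {v, w}.
      r holds at v, so <>r is true at u.
    At u: []([]p -> s) requires []p -> s at every successor {v, w}.
      []p -> s fails at w, so []([]p -> s) is false at u.

Yes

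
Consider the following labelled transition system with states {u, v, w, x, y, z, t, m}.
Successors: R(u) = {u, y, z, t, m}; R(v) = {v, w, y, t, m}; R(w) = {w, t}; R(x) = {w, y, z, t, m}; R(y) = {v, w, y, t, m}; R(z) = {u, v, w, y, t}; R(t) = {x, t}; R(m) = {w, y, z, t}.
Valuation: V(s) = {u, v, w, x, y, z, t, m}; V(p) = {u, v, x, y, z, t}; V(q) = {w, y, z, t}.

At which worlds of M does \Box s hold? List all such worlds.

u, v, w, x, y, z, t, m

Let φ = \Box s. Evaluate φ at each world:
  u (successors {u, y, z, t, m}): φ is true.
  v (successors {v, w, y, t, m}): φ is true.
  w (successors {w, t}): φ is true.
  x (successors {w, y, z, t, m}): φ is true.
  y (successors {v, w, y, t, m}): φ is true.
  z (successors {u, v, w, y, t}): φ is true.
  t (successors {x, t}): φ is true.
  m (successors {w, y, z, t}): φ is true.
For instance, at u:
  At u: \Box s requires s at every successor {u, y, z, t, m}.
    At u: s is true.
    At y: s is true.
    At z: s is true.
    At t: s is true.
    At m: s is true.
  So \Box s is true at u.
Satisfying worlds: {u, v, w, x, y, z, t, m}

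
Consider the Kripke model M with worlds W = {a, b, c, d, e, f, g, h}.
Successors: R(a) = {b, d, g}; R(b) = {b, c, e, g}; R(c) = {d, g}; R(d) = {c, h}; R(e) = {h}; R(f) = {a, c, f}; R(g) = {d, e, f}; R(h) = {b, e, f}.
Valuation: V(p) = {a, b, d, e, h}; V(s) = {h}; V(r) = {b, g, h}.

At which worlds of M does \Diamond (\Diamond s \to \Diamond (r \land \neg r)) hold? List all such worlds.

a, b, c, d, e, f, g, h

Let φ = \Diamond (\Diamond s \to \Diamond (r \land \neg r)). Evaluate φ at each world:
  a (successors {b, d, g}): φ is true.
  b (successors {b, c, e, g}): φ is true.
  c (successors {d, g}): φ is true.
  d (successors {c, h}): φ is true.
  e (successors {h}): φ is true.
  f (successors {a, c, f}): φ is true.
  g (successors {d, e, f}): φ is true.
  h (successors {b, e, f}): φ is true.
For instance, at d:
  At d: \Diamond (\Diamond s \to \Diamond (r \land \neg r)) requires \Diamond s \to \Diamond (r \land \neg r) at some successor in {c, h}.
    \Diamond s \to \Diamond (r \land \neg r) holds at c, so \Diamond (\Diamond s \to \Diamond (r \land \neg r)) is true at d.
      At c: \Diamond s is false, \Diamond (r \land \neg r) is false, so \Diamond s \to \Diamond (r \land \neg r) is true.
Satisfying worlds: {a, b, c, d, e, f, g, h}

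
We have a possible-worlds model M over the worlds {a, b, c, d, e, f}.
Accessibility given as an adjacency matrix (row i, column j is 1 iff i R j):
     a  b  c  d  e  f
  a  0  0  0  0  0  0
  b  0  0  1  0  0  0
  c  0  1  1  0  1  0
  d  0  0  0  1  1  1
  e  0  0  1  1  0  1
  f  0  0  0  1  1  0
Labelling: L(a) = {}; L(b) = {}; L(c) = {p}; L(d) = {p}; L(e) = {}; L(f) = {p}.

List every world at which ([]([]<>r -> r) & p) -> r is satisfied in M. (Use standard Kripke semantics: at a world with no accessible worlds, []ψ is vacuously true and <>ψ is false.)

Recall that []ψ holds at a world iff ψ holds at every accessible world, and <>ψ holds iff ψ holds at some accessible world.
Let φ = ([]([]<>r -> r) & p) -> r. Evaluate φ at each world:
  a (successors ∅): φ is true.
  b (successors {c}): φ is true.
  c (successors {b, c, e}): φ is false.
  d (successors {d, e, f}): φ is false.
  e (successors {c, d, f}): φ is true.
  f (successors {d, e}): φ is false.
For instance, at e:
  At e: []([]<>r -> r) & p is false, r is false, so ([]([]<>r -> r) & p) -> r is true.
    At e: []([]<>r -> r) is true, p is false, so []([]<>r -> r) & p is false.
      At e: []([]<>r -> r) requires []<>r -> r at every successor {c, d, f}.
        At c: []<>r -> r is true.
        At d: []<>r -> r is true.
        At f: []<>r -> r is true.
      So []([]<>r -> r) is true at e.
Satisfying worlds: {a, b, e}

a, b, e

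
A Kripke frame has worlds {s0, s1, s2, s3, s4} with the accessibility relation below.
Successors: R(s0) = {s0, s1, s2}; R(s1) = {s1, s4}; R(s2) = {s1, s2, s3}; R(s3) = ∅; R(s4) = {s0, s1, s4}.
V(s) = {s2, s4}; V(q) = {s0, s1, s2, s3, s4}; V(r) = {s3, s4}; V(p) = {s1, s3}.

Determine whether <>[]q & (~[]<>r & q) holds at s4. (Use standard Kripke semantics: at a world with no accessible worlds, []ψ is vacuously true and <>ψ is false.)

Yes

At s4: <>[]q is true, ~[]<>r & q is true, so <>[]q & (~[]<>r & q) is true.
  At s4: <>[]q requires []q at some successor in {s0, s1, s4}.
    []q holds at s0, so <>[]q is true at s4.
      At s0: []q requires q at every successor {s0, s1, s2}.
        At s0: q is true.
        At s1: q is true.
        At s2: q is true.
      So []q is true at s0.
  At s4: ~[]<>r is true, q is true, so ~[]<>r & q is true.
    At s4: []<>r is false, so ~[]<>r is true.
      At s4: []<>r requires <>r at every successor {s0, s1, s4}.
        <>r fails at s0, so []<>r is false at s4.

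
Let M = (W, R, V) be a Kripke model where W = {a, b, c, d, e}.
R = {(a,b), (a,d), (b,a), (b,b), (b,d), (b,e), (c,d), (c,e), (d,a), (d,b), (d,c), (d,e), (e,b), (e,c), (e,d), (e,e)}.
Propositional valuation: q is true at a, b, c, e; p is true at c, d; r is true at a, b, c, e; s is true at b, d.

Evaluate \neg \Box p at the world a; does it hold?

Yes

At a: \Box p is false, so \neg \Box p is true.
  At a: \Box p requires p at every successor {b, d}.
    p fails at b, so \Box p is false at a.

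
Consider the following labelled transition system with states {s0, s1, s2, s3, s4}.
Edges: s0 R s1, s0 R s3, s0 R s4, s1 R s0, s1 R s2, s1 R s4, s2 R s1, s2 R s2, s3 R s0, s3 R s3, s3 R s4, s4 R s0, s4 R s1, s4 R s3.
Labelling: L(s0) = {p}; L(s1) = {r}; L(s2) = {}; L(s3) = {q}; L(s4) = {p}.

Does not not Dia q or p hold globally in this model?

No

Let φ = not not Dia q or p. Evaluate φ at each world:
  s0 (successors {s1, s3, s4}): φ is true.
  s1 (successors {s0, s2, s4}): φ is false.
  s2 (successors {s1, s2}): φ is false.
  s3 (successors {s0, s3, s4}): φ is true.
  s4 (successors {s0, s1, s3}): φ is true.
Detail at s1 (counterexample):
  At s1: not not Dia q is false, p is false, so not not Dia q or p is false.
    At s1: not Dia q is true, so not not Dia q is false.
      At s1: Dia q is false, so not Dia q is true.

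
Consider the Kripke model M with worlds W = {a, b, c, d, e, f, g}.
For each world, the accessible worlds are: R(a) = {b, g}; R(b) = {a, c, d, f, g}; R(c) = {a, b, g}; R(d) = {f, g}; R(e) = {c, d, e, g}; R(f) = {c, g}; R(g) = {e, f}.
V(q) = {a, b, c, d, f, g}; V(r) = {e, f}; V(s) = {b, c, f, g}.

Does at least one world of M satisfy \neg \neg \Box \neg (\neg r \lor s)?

Let φ = \neg \neg \Box \neg (\neg r \lor s). Evaluate φ at each world:
  a (successors {b, g}): φ is false.
  b (successors {a, c, d, f, g}): φ is false.
  c (successors {a, b, g}): φ is false.
  d (successors {f, g}): φ is false.
  e (successors {c, d, e, g}): φ is false.
  f (successors {c, g}): φ is false.
  g (successors {e, f}): φ is false.
For instance, at g:
  At g: \neg \Box \neg (\neg r \lor s) is true, so \neg \neg \Box \neg (\neg r \lor s) is false.
    At g: \Box \neg (\neg r \lor s) is false, so \neg \Box \neg (\neg r \lor s) is true.
      At g: \Box \neg (\neg r \lor s) requires \neg (\neg r \lor s) at every successor {e, f}.
        \neg (\neg r \lor s) fails at f, so \Box \neg (\neg r \lor s) is false at g.

No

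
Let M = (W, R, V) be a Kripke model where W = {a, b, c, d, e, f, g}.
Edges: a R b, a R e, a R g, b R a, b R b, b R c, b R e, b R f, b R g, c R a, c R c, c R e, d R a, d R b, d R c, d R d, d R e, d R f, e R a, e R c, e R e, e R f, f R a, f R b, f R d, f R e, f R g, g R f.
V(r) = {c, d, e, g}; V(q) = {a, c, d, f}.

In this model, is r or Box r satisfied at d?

At d: r is true, Box r is false, so r or Box r is true.
  At d: Box r requires r at every successor {a, b, c, d, e, f}.
    r fails at a, so Box r is false at d.

Yes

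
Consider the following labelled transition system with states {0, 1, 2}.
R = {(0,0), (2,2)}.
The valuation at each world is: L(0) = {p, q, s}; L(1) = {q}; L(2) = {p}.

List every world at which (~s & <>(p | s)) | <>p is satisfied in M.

0, 2

Let φ = (~s & <>(p | s)) | <>p. Evaluate φ at each world:
  0 (successors {0}): φ is true.
  1 (successors ∅): φ is false.
  2 (successors {2}): φ is true.
For instance, at 0:
  At 0: ~s & <>(p | s) is false, <>p is true, so (~s & <>(p | s)) | <>p is true.
    At 0: ~s is false, <>(p | s) is true, so ~s & <>(p | s) is false.
      At 0: <>(p | s) requires p | s at some successor in {0}.
        p | s holds at 0, so <>(p | s) is true at 0.
    At 0: <>p requires p at some successor in {0}.
      p holds at 0, so <>p is true at 0.
Satisfying worlds: {0, 2}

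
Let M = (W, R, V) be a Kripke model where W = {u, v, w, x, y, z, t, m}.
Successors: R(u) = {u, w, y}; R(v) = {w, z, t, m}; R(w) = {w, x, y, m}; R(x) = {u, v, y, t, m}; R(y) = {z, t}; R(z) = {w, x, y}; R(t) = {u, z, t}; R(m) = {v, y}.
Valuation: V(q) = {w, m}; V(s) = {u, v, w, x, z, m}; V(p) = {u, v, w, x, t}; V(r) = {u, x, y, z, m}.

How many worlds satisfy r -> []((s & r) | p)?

4

Let φ = r -> []((s & r) | p). Evaluate φ at each world:
  u (successors {u, w, y}): φ is false.
  v (successors {w, z, t, m}): φ is true.
  w (successors {w, x, y, m}): φ is true.
  x (successors {u, v, y, t, m}): φ is false.
  y (successors {z, t}): φ is true.
  z (successors {w, x, y}): φ is false.
  t (successors {u, z, t}): φ is true.
  m (successors {v, y}): φ is false.
For instance, at z:
  At z: r is true, []((s & r) | p) is false, so r -> []((s & r) | p) is false.
    At z: []((s & r) | p) requires (s & r) | p at every successor {w, x, y}.
      (s & r) | p fails at y, so []((s & r) | p) is false at z.
Satisfying worlds: {v, w, y, t}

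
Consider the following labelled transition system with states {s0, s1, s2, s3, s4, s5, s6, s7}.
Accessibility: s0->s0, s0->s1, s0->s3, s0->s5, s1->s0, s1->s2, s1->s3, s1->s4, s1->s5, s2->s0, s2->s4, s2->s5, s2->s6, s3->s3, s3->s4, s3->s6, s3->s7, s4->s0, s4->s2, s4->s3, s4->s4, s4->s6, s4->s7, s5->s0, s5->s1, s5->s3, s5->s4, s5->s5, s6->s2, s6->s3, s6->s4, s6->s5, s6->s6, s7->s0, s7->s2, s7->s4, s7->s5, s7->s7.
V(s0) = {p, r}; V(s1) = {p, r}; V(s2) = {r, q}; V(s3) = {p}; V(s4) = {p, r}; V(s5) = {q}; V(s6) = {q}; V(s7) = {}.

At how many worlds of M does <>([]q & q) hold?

0

Let φ = <>([]q & q). Evaluate φ at each world:
  s0 (successors {s0, s1, s3, s5}): φ is false.
  s1 (successors {s0, s2, s3, s4, s5}): φ is false.
  s2 (successors {s0, s4, s5, s6}): φ is false.
  s3 (successors {s3, s4, s6, s7}): φ is false.
  s4 (successors {s0, s2, s3, s4, s6, s7}): φ is false.
  s5 (successors {s0, s1, s3, s4, s5}): φ is false.
  s6 (successors {s2, s3, s4, s5, s6}): φ is false.
  s7 (successors {s0, s2, s4, s5, s7}): φ is false.
For instance, at s4:
  At s4: <>([]q & q) requires []q & q at some successor in {s0, s2, s3, s4, s6, s7}.
    At s0: []q & q is false.
    At s2: []q & q is false.
    At s3: []q & q is false.
    At s4: []q & q is false.
    At s6: []q & q is false.
    At s7: []q & q is false.
  So <>([]q & q) is false at s4.
Satisfying worlds: none.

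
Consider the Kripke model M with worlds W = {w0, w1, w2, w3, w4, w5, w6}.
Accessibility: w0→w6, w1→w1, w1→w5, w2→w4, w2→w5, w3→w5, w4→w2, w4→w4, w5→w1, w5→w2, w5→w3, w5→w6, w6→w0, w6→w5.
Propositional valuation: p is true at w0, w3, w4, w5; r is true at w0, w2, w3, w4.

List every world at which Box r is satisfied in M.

Let φ = Box r. Evaluate φ at each world:
  w0 (successors {w6}): φ is false.
  w1 (successors {w1, w5}): φ is false.
  w2 (successors {w4, w5}): φ is false.
  w3 (successors {w5}): φ is false.
  w4 (successors {w2, w4}): φ is true.
  w5 (successors {w1, w2, w3, w6}): φ is false.
  w6 (successors {w0, w5}): φ is false.
For instance, at w1:
  At w1: Box r requires r at every successor {w1, w5}.
    r fails at w1, so Box r is false at w1.
Satisfying worlds: {w4}

w4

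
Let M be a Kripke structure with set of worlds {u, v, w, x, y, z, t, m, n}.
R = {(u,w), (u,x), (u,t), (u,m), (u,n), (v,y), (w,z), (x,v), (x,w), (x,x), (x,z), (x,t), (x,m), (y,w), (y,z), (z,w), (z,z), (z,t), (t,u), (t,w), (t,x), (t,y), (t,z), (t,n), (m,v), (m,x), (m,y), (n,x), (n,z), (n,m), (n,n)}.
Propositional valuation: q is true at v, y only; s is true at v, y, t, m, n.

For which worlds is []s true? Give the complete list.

v

Let φ = []s. Evaluate φ at each world:
  u (successors {w, x, t, m, n}): φ is false.
  v (successors {y}): φ is true.
  w (successors {z}): φ is false.
  x (successors {v, w, x, z, t, m}): φ is false.
  y (successors {w, z}): φ is false.
  z (successors {w, z, t}): φ is false.
  t (successors {u, w, x, y, z, n}): φ is false.
  m (successors {v, x, y}): φ is false.
  n (successors {x, z, m, n}): φ is false.
For instance, at v:
  At v: []s requires s at every successor {y}.
    At y: s is true.
  So []s is true at v.
Satisfying worlds: {v}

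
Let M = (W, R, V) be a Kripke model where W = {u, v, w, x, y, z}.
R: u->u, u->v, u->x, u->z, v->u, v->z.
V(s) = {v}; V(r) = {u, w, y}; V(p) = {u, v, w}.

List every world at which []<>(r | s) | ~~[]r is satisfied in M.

Let φ = []<>(r | s) | ~~[]r. Evaluate φ at each world:
  u (successors {u, v, x, z}): φ is false.
  v (successors {u, z}): φ is false.
  w (successors ∅): φ is true.
  x (successors ∅): φ is true.
  y (successors ∅): φ is true.
  z (successors ∅): φ is true.
For instance, at u:
  At u: []<>(r | s) is false, ~~[]r is false, so []<>(r | s) | ~~[]r is false.
    At u: []<>(r | s) requires <>(r | s) at every successor {u, v, x, z}.
      <>(r | s) fails at x, so []<>(r | s) is false at u.
    At u: ~[]r is true, so ~~[]r is false.
      At u: []r is false, so ~[]r is true.
Satisfying worlds: {w, x, y, z}

w, x, y, z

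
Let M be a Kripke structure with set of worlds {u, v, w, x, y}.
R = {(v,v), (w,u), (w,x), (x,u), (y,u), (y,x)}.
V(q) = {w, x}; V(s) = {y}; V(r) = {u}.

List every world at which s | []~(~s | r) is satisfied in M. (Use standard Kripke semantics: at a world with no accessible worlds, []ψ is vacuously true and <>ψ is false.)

u, y

Let φ = s | []~(~s | r). Evaluate φ at each world:
  u (successors ∅): φ is true.
  v (successors {v}): φ is false.
  w (successors {u, x}): φ is false.
  x (successors {u}): φ is false.
  y (successors {u, x}): φ is true.
For instance, at w:
  At w: s is false, []~(~s | r) is false, so s | []~(~s | r) is false.
    At w: []~(~s | r) requires ~(~s | r) at every successor {u, x}.
      ~(~s | r) fails at u, so []~(~s | r) is false at w.
Satisfying worlds: {u, y}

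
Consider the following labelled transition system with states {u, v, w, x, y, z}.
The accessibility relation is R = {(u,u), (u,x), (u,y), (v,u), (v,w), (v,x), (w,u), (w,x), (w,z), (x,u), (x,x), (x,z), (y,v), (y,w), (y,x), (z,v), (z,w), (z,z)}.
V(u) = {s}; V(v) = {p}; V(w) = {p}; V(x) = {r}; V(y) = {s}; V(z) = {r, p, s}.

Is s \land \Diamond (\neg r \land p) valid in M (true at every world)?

No

Let φ = s \land \Diamond (\neg r \land p). Evaluate φ at each world:
  u (successors {u, x, y}): φ is false.
  v (successors {u, w, x}): φ is false.
  w (successors {u, x, z}): φ is false.
  x (successors {u, x, z}): φ is false.
  y (successors {v, w, x}): φ is true.
  z (successors {v, w, z}): φ is true.
Detail at u (counterexample):
  At u: s is true, \Diamond (\neg r \land p) is false, so s \land \Diamond (\neg r \land p) is false.
    At u: \Diamond (\neg r \land p) requires \neg r \land p at some successor in {u, x, y}.
      At u: \neg r \land p is false.
      At x: \neg r \land p is false.
      At y: \neg r \land p is false.
    So \Diamond (\neg r \land p) is false at u.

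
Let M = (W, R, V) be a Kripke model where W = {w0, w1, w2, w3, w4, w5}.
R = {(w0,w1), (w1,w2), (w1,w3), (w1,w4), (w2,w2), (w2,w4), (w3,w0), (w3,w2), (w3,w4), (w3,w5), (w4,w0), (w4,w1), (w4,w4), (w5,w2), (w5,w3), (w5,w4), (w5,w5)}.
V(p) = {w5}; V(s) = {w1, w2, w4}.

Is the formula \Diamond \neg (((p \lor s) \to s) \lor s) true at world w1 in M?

At w1: \Diamond \neg (((p \lor s) \to s) \lor s) requires \neg (((p \lor s) \to s) \lor s) at some successor in {w2, w3, w4}.
  At w2: \neg (((p \lor s) \to s) \lor s) is false.
  At w3: \neg (((p \lor s) \to s) \lor s) is false.
  At w4: \neg (((p \lor s) \to s) \lor s) is false.
So \Diamond \neg (((p \lor s) \to s) \lor s) is false at w1.

No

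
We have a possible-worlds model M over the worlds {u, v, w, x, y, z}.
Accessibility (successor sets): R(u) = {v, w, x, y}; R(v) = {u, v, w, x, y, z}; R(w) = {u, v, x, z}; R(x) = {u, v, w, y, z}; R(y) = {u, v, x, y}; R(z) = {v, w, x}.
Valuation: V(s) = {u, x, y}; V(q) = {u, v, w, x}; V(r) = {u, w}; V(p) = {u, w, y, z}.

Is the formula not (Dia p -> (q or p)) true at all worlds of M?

No

Recall that Dia ψ holds at a world iff ψ holds at some accessible world.
Let φ = not (Dia p -> (q or p)). Evaluate φ at each world:
  u (successors {v, w, x, y}): φ is false.
  v (successors {u, v, w, x, y, z}): φ is false.
  w (successors {u, v, x, z}): φ is false.
  x (successors {u, v, w, y, z}): φ is false.
  y (successors {u, v, x, y}): φ is false.
  z (successors {v, w, x}): φ is false.
Detail at u (counterexample):
  At u: Dia p -> (q or p) is true, so not (Dia p -> (q or p)) is false.
    At u: Dia p is true, q or p is true, so Dia p -> (q or p) is true.
      At u: Dia p requires p at some successor in {v, w, x, y}.
        p holds at w, so Dia p is true at u.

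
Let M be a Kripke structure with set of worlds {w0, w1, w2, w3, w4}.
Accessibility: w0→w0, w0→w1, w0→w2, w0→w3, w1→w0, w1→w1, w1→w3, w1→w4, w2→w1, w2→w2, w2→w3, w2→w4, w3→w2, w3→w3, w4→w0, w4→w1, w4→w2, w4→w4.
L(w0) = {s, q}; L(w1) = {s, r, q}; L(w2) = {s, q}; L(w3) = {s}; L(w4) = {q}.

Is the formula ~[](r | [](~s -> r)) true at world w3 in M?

At w3: [](r | [](~s -> r)) is false, so ~[](r | [](~s -> r)) is true.
  At w3: [](r | [](~s -> r)) requires r | [](~s -> r) at every successor {w2, w3}.
    r | [](~s -> r) fails at w2, so [](r | [](~s -> r)) is false at w3.
      At w2: r is false, [](~s -> r) is false, so r | [](~s -> r) is false.

Yes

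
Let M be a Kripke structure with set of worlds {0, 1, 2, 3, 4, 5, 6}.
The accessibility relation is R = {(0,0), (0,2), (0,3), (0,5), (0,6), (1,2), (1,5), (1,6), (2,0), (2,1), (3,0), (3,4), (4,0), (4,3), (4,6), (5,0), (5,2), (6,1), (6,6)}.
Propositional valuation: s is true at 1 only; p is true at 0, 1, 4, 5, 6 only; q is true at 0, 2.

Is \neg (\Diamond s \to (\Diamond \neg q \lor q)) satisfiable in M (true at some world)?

No

Recall that \Diamond ψ holds at a world iff ψ holds at some accessible world.
Let φ = \neg (\Diamond s \to (\Diamond \neg q \lor q)). Evaluate φ at each world:
  0 (successors {0, 2, 3, 5, 6}): φ is false.
  1 (successors {2, 5, 6}): φ is false.
  2 (successors {0, 1}): φ is false.
  3 (successors {0, 4}): φ is false.
  4 (successors {0, 3, 6}): φ is false.
  5 (successors {0, 2}): φ is false.
  6 (successors {1, 6}): φ is false.
For instance, at 1:
  At 1: \Diamond s \to (\Diamond \neg q \lor q) is true, so \neg (\Diamond s \to (\Diamond \neg q \lor q)) is false.
    At 1: \Diamond s is false, \Diamond \neg q \lor q is true, so \Diamond s \to (\Diamond \neg q \lor q) is true.
      At 1: \Diamond s requires s at some successor in {2, 5, 6}.
        At 2: s is false.
        At 5: s is false.
        At 6: s is false.
      So \Diamond s is false at 1.
      At 1: \Diamond \neg q is true, q is false, so \Diamond \neg q \lor q is true.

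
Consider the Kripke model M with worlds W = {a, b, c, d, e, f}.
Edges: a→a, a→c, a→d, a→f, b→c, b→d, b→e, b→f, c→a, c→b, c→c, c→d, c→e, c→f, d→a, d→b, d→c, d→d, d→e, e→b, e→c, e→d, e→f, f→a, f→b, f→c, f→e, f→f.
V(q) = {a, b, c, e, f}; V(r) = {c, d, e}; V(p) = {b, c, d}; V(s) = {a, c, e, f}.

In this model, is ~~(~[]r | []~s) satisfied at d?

Yes

Recall that []ψ holds at a world iff ψ holds at every accessible world, and <>ψ holds iff ψ holds at some accessible world.
At d: ~(~[]r | []~s) is false, so ~~(~[]r | []~s) is true.
  At d: ~[]r | []~s is true, so ~(~[]r | []~s) is false.
    At d: ~[]r is true, []~s is false, so ~[]r | []~s is true.
      At d: []r is false, so ~[]r is true.
      At d: []~s requires ~s at every successor {a, b, c, d, e}.
        ~s fails at a, so []~s is false at d.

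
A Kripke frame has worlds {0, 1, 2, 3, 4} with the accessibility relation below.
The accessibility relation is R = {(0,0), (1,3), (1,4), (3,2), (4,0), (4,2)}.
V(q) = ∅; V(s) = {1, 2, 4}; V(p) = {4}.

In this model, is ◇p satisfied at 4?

No

At 4: ◇p requires p at some successor in {0, 2}.
  At 0: p is false.
  At 2: p is false.
So ◇p is false at 4.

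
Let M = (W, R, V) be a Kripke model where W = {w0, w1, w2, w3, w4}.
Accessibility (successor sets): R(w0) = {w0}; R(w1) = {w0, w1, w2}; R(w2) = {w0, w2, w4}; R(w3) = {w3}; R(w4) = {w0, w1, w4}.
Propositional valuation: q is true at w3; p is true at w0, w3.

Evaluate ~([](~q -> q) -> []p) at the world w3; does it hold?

No

Recall that []ψ holds at a world iff ψ holds at every accessible world, and <>ψ holds iff ψ holds at some accessible world.
At w3: [](~q -> q) -> []p is true, so ~([](~q -> q) -> []p) is false.
  At w3: [](~q -> q) is true, []p is true, so [](~q -> q) -> []p is true.
    At w3: [](~q -> q) requires ~q -> q at every successor {w3}.
      At w3: ~q -> q is true.
    So [](~q -> q) is true at w3.
    At w3: []p requires p at every successor {w3}.
      At w3: p is true.
    So []p is true at w3.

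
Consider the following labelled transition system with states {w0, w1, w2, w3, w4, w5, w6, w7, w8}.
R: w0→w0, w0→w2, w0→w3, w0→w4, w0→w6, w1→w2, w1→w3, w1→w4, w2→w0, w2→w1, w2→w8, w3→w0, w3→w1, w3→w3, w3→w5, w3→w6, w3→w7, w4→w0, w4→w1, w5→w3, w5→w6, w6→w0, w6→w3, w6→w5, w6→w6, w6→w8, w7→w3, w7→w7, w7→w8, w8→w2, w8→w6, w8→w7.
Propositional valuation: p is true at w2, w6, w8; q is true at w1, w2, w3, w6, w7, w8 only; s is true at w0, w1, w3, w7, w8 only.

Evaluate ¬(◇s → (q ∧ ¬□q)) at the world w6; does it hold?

Recall that □ψ holds at a world iff ψ holds at every accessible world, and ◇ψ holds iff ψ holds at some accessible world.
At w6: ◇s → (q ∧ ¬□q) is true, so ¬(◇s → (q ∧ ¬□q)) is false.
  At w6: ◇s is true, q ∧ ¬□q is true, so ◇s → (q ∧ ¬□q) is true.
    At w6: ◇s requires s at some successor in {w0, w3, w5, w6, w8}.
      s holds at w0, so ◇s is true at w6.
    At w6: q is true, ¬□q is true, so q ∧ ¬□q is true.
      At w6: □q is false, so ¬□q is true.

No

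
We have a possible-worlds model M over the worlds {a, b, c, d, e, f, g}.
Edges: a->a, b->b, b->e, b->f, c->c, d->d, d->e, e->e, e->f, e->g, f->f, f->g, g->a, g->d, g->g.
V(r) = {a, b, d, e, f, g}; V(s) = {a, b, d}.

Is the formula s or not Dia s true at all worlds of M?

Let φ = s or not Dia s. Evaluate φ at each world:
  a (successors {a}): φ is true.
  b (successors {b, e, f}): φ is true.
  c (successors {c}): φ is true.
  d (successors {d, e}): φ is true.
  e (successors {e, f, g}): φ is true.
  f (successors {f, g}): φ is true.
  g (successors {a, d, g}): φ is false.
Detail at g (counterexample):
  At g: s is false, not Dia s is false, so s or not Dia s is false.
    At g: Dia s is true, so not Dia s is false.
      At g: Dia s requires s at some successor in {a, d, g}.
        s holds at a, so Dia s is true at g.

No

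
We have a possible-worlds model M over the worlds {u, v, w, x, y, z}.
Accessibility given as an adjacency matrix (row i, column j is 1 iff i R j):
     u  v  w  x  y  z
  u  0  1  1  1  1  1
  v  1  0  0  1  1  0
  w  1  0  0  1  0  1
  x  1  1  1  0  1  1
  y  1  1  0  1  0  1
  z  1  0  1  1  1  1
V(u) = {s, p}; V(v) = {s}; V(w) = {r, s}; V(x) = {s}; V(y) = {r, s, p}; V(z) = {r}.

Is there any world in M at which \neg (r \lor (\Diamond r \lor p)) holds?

No

Let φ = \neg (r \lor (\Diamond r \lor p)). Evaluate φ at each world:
  u (successors {v, w, x, y, z}): φ is false.
  v (successors {u, x, y}): φ is false.
  w (successors {u, x, z}): φ is false.
  x (successors {u, v, w, y, z}): φ is false.
  y (successors {u, v, x, z}): φ is false.
  z (successors {u, w, x, y, z}): φ is false.
For instance, at x:
  At x: r \lor (\Diamond r \lor p) is true, so \neg (r \lor (\Diamond r \lor p)) is false.
    At x: r is false, \Diamond r \lor p is true, so r \lor (\Diamond r \lor p) is true.
      At x: \Diamond r is true, p is false, so \Diamond r \lor p is true.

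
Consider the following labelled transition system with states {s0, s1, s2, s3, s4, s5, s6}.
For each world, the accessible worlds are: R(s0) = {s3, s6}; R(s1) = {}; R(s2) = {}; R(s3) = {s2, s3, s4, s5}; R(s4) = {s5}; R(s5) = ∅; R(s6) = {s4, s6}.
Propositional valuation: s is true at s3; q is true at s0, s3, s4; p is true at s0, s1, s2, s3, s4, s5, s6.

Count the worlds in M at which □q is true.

3

Recall that □ψ holds at a world iff ψ holds at every accessible world, and ◇ψ holds iff ψ holds at some accessible world.
Let φ = □q. Evaluate φ at each world:
  s0 (successors {s3, s6}): φ is false.
  s1 (successors ∅): φ is true.
  s2 (successors ∅): φ is true.
  s3 (successors {s2, s3, s4, s5}): φ is false.
  s4 (successors {s5}): φ is false.
  s5 (successors ∅): φ is true.
  s6 (successors {s4, s6}): φ is false.
For instance, at s4:
  At s4: □q requires q at every successor {s5}.
    q fails at s5, so □q is false at s4.
Satisfying worlds: {s1, s2, s5}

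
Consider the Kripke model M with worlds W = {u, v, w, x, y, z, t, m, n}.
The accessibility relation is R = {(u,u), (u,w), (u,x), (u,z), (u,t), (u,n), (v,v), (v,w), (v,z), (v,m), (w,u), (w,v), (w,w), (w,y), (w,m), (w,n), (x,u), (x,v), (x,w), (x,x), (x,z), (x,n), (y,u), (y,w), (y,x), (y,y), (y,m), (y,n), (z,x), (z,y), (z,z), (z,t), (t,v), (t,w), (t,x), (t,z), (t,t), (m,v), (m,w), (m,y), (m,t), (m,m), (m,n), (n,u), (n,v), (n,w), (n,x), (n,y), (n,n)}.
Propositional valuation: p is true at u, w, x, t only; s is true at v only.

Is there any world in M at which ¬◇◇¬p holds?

Let φ = ¬◇◇¬p. Evaluate φ at each world:
  u (successors {u, w, x, z, t, n}): φ is false.
  v (successors {v, w, z, m}): φ is false.
  w (successors {u, v, w, y, m, n}): φ is false.
  x (successors {u, v, w, x, z, n}): φ is false.
  y (successors {u, w, x, y, m, n}): φ is false.
  z (successors {x, y, z, t}): φ is false.
  t (successors {v, w, x, z, t}): φ is false.
  m (successors {v, w, y, t, m, n}): φ is false.
  n (successors {u, v, w, x, y, n}): φ is false.
For instance, at x:
  At x: ◇◇¬p is true, so ¬◇◇¬p is false.
    At x: ◇◇¬p requires ◇¬p at some successor in {u, v, w, x, z, n}.
      ◇¬p holds at u, so ◇◇¬p is true at x.

No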